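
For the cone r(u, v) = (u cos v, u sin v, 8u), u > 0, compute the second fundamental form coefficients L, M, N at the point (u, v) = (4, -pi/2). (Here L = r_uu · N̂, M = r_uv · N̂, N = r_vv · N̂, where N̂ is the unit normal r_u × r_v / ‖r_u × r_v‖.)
L = 0;  M = 0;  N = 32*sqrt(65)/65

Compute the unit normal N̂(u, v) = (-8*sqrt(65)*u*cos(v)/(65*Abs(u)), -8*sqrt(65)*u*sin(v)/(65*Abs(u)), sqrt(65)*u/(65*Abs(u))), and the second partials r_uu, r_uv, r_vv. Take dot products:
  L(u, v) = r_uu · N̂ = 0,
  M(u, v) = r_uv · N̂ = 0,
  N(u, v) = r_vv · N̂ = 8*sqrt(65)*u^2/(65*Abs(u)).
Evaluating at (u, v) = (4, -pi/2):
  L = 0, M = 0, N = 32*sqrt(65)/65.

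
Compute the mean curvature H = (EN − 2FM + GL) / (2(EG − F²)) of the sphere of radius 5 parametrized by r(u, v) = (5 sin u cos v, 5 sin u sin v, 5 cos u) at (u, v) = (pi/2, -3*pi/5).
H = -1/5

With E = 25, F = 0, G = 25*sin(u)^2, L = -5*sin(u)/Abs(sin(u)), M = 0, N = -5*sin(u)^3/Abs(sin(u)), assemble
  H = (EN − 2FM + GL) / (2(EG − F²)) = -sin(u)/(5*Abs(sin(u))).
At (u, v) = (pi/2, -3*pi/5): H = -1/5.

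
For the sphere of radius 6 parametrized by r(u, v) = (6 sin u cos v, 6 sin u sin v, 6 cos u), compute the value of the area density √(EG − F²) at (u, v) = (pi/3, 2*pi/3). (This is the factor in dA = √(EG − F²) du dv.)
√(EG − F²)|_{(pi/3, 2*pi/3)} = 18*sqrt(3)

E = 36, F = 0, G = 36*sin(u)^2, so EG − F² = 1296*sin(u)^2. Taking the positive square root: √(EG − F²) = 36*Abs(sin(u)). At (u, v) = (pi/3, 2*pi/3): 18*sqrt(3).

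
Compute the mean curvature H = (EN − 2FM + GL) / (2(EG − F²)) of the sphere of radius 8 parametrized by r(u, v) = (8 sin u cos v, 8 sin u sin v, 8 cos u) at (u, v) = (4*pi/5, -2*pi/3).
H = -1/8

With E = 64, F = 0, G = 64*sin(u)^2, L = -8*sin(u)/Abs(sin(u)), M = 0, N = -8*sin(u)^3/Abs(sin(u)), assemble
  H = (EN − 2FM + GL) / (2(EG − F²)) = -sin(u)/(8*Abs(sin(u))).
At (u, v) = (4*pi/5, -2*pi/3): H = -1/8.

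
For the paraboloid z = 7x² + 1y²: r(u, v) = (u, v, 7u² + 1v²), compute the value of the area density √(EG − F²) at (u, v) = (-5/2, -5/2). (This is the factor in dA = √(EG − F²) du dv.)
√(EG − F²)|_{(-5/2, -5/2)} = 3*sqrt(139)

E = 196*u^2 + 1, F = 28*u*v, G = 4*v^2 + 1, so EG − F² = 196*u^2 + 4*v^2 + 1. Taking the positive square root: √(EG − F²) = sqrt(196*u^2 + 4*v^2 + 1). At (u, v) = (-5/2, -5/2): 3*sqrt(139).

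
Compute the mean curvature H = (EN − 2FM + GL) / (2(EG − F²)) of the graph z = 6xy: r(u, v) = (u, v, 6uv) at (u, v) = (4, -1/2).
H = 108*sqrt(586)/85849

With E = 36*v^2 + 1, F = 36*u*v, G = 36*u^2 + 1, L = 0, M = 6/sqrt(36*u^2 + 36*v^2 + 1), N = 0, assemble
  H = (EN − 2FM + GL) / (2(EG − F²)) = -216*u*v/(36*u^2 + 36*v^2 + 1)^(3/2).
At (u, v) = (4, -1/2): H = 108*sqrt(586)/85849.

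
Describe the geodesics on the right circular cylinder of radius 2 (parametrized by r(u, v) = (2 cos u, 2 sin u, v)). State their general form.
The cylinder is flat (K = 0) and locally isometric to the plane via the development (u, v) ↦ (2 u, v). Geodesics are the pre-images of straight lines: circles (v constant), vertical lines (u constant), and helices (v = c · u + d) for constants c, d.

A right cylinder has E = 2², F = 0, G = 1, so EG − F² = 2², and L = −2, M = N = 0, giving K = (LN − M²)/(EG − F²) = 0 everywhere. A flat surface is locally isometric to the Euclidean plane via the map (u, v) ↦ (2 u, v). Straight lines in the (x̃, ỹ) plane pull back to: (a) horizontal circles (v = const), (b) vertical generators (u = const), and (c) helices (2 u tan θ = v, i.e. v = c · u + d).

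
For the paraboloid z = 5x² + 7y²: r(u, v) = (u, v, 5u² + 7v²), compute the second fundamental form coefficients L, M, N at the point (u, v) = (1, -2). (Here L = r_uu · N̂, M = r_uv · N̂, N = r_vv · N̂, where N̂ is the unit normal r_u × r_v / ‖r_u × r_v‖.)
L = 2*sqrt(885)/177;  M = 0;  N = 14*sqrt(885)/885

Compute the unit normal N̂(u, v) = (-10*u/sqrt(100*u^2 + 196*v^2 + 1), -14*v/sqrt(100*u^2 + 196*v^2 + 1), 1/sqrt(100*u^2 + 196*v^2 + 1)), and the second partials r_uu, r_uv, r_vv. Take dot products:
  L(u, v) = r_uu · N̂ = 10/sqrt(100*u^2 + 196*v^2 + 1),
  M(u, v) = r_uv · N̂ = 0,
  N(u, v) = r_vv · N̂ = 14/sqrt(100*u^2 + 196*v^2 + 1).
Evaluating at (u, v) = (1, -2):
  L = 2*sqrt(885)/177, M = 0, N = 14*sqrt(885)/885.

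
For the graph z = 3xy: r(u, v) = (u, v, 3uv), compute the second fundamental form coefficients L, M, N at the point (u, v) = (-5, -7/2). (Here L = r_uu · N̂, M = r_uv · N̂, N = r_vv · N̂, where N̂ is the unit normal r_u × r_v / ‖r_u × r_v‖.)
L = 0;  M = 6*sqrt(1345)/1345;  N = 0

Compute the unit normal N̂(u, v) = (-3*v/sqrt(9*u^2 + 9*v^2 + 1), -3*u/sqrt(9*u^2 + 9*v^2 + 1), 1/sqrt(9*u^2 + 9*v^2 + 1)), and the second partials r_uu, r_uv, r_vv. Take dot products:
  L(u, v) = r_uu · N̂ = 0,
  M(u, v) = r_uv · N̂ = 3/sqrt(9*u^2 + 9*v^2 + 1),
  N(u, v) = r_vv · N̂ = 0.
Evaluating at (u, v) = (-5, -7/2):
  L = 0, M = 6*sqrt(1345)/1345, N = 0.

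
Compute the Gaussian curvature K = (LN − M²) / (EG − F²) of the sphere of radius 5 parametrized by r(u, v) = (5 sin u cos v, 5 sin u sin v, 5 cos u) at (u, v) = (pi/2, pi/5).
K = 1/25

Coefficients of the first fundamental form: E = 25, F = 0, G = 25*sin(u)^2.
Coefficients of the second fundamental form: L = -5*sin(u)/Abs(sin(u)), M = 0, N = -5*sin(u)^3/Abs(sin(u)).
Assemble K = (LN − M²)/(EG − F²) = 1/25. At (u, v) = (pi/2, pi/5): K = 1/25.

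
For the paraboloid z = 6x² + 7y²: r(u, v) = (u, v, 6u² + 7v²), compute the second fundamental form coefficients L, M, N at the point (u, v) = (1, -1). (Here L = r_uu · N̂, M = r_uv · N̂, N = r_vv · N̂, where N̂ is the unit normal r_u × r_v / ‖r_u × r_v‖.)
L = 12*sqrt(341)/341;  M = 0;  N = 14*sqrt(341)/341

Compute the unit normal N̂(u, v) = (-12*u/sqrt(144*u^2 + 196*v^2 + 1), -14*v/sqrt(144*u^2 + 196*v^2 + 1), 1/sqrt(144*u^2 + 196*v^2 + 1)), and the second partials r_uu, r_uv, r_vv. Take dot products:
  L(u, v) = r_uu · N̂ = 12/sqrt(144*u^2 + 196*v^2 + 1),
  M(u, v) = r_uv · N̂ = 0,
  N(u, v) = r_vv · N̂ = 14/sqrt(144*u^2 + 196*v^2 + 1).
Evaluating at (u, v) = (1, -1):
  L = 12*sqrt(341)/341, M = 0, N = 14*sqrt(341)/341.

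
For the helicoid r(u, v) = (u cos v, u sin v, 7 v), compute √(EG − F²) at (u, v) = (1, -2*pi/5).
√(EG − F²)|_{(1, -2*pi/5)} = 5*sqrt(2)

E = 1, F = 0, G = u^2 + 49; EG − F² = u^2 + 49; √(EG − F²) = sqrt(u^2 + 49). At the given point: 5*sqrt(2).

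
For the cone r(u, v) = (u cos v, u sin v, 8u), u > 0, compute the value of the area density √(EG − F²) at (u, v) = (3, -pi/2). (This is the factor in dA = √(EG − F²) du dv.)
√(EG − F²)|_{(3, -pi/2)} = 3*sqrt(65)

E = 65, F = 0, G = u^2, so EG − F² = 65*u^2. Taking the positive square root: √(EG − F²) = sqrt(65)*Abs(u). At (u, v) = (3, -pi/2): 3*sqrt(65).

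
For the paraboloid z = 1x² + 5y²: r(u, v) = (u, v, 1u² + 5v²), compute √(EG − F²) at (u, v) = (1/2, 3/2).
√(EG − F²)|_{(1/2, 3/2)} = sqrt(227)

E = 4*u^2 + 1, F = 20*u*v, G = 100*v^2 + 1; EG − F² = 4*u^2 + 100*v^2 + 1; √(EG − F²) = sqrt(4*u^2 + 100*v^2 + 1). At the given point: sqrt(227).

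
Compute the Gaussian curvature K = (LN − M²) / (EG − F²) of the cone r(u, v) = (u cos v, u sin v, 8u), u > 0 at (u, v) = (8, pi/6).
K = 0

Coefficients of the first fundamental form: E = 65, F = 0, G = u^2.
Coefficients of the second fundamental form: L = 0, M = 0, N = 8*sqrt(65)*u^2/(65*Abs(u)).
Assemble K = (LN − M²)/(EG − F²) = 0. At (u, v) = (8, pi/6): K = 0.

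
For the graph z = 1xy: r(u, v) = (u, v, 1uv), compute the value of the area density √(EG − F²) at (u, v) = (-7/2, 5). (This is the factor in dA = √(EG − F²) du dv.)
√(EG − F²)|_{(-7/2, 5)} = 3*sqrt(17)/2

E = v^2 + 1, F = u*v, G = u^2 + 1, so EG − F² = u^2 + v^2 + 1. Taking the positive square root: √(EG − F²) = sqrt(u^2 + v^2 + 1). At (u, v) = (-7/2, 5): 3*sqrt(17)/2.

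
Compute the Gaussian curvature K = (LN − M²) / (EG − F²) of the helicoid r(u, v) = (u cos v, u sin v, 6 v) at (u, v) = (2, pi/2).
K = -9/400

Coefficients of the first fundamental form: E = 1, F = 0, G = u^2 + 36.
Coefficients of the second fundamental form: L = 0, M = -6/sqrt(u^2 + 36), N = 0.
Assemble K = (LN − M²)/(EG − F²) = -36/(u^2 + 36)^2. At (u, v) = (2, pi/2): K = -9/400.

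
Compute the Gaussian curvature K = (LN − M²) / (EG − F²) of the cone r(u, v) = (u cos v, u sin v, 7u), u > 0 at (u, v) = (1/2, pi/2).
K = 0

Coefficients of the first fundamental form: E = 50, F = 0, G = u^2.
Coefficients of the second fundamental form: L = 0, M = 0, N = 7*sqrt(2)*u^2/(10*Abs(u)).
Assemble K = (LN − M²)/(EG − F²) = 0. At (u, v) = (1/2, pi/2): K = 0.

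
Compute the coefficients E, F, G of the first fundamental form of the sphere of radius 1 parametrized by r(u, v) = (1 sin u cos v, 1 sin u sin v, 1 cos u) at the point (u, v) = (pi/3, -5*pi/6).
E = 1;  F = 0;  G = 3/4

Partials: r_u = (cos(u)*cos(v), sin(v)*cos(u), -sin(u)), r_v = (-sin(u)*sin(v), sin(u)*cos(v), 0). As functions of (u, v):
  E = r_u · r_u = 1,
  F = r_u · r_v = 0,
  G = r_v · r_v = sin(u)^2.
Evaluating at (u, v) = (pi/3, -5*pi/6): E = 1, F = 0, G = 3/4.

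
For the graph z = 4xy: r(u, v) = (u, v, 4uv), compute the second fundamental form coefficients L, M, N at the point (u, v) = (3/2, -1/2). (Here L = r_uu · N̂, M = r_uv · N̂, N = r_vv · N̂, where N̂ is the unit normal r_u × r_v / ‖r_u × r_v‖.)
L = 0;  M = 4*sqrt(41)/41;  N = 0

Compute the unit normal N̂(u, v) = (-4*v/sqrt(16*u^2 + 16*v^2 + 1), -4*u/sqrt(16*u^2 + 16*v^2 + 1), 1/sqrt(16*u^2 + 16*v^2 + 1)), and the second partials r_uu, r_uv, r_vv. Take dot products:
  L(u, v) = r_uu · N̂ = 0,
  M(u, v) = r_uv · N̂ = 4/sqrt(16*u^2 + 16*v^2 + 1),
  N(u, v) = r_vv · N̂ = 0.
Evaluating at (u, v) = (3/2, -1/2):
  L = 0, M = 4*sqrt(41)/41, N = 0.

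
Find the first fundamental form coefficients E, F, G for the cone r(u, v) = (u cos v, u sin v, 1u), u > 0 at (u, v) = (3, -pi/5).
E = 2;  F = 0;  G = 9

Partials: r_u = (cos(v), sin(v), 1), r_v = (-u*sin(v), u*cos(v), 0). As functions of (u, v):
  E = r_u · r_u = 2,
  F = r_u · r_v = 0,
  G = r_v · r_v = u^2.
Evaluating at (u, v) = (3, -pi/5): E = 2, F = 0, G = 9.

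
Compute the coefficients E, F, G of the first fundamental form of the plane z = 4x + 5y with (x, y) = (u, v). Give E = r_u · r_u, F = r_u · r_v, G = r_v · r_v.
E = 17;  F = 20;  G = 26

Compute partials: r_u = (1, 0, 4), r_v = (0, 1, 5). Then
  E = r_u · r_u = 17,
  F = r_u · r_v = 20,
  G = r_v · r_v = 26.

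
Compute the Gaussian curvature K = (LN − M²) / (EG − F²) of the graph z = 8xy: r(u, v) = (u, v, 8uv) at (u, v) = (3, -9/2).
K = -64/3508129

Coefficients of the first fundamental form: E = 64*v^2 + 1, F = 64*u*v, G = 64*u^2 + 1.
Coefficients of the second fundamental form: L = 0, M = 8/sqrt(64*u^2 + 64*v^2 + 1), N = 0.
Assemble K = (LN − M²)/(EG − F²) = -64/(4096*u^4 + 8192*u^2*v^2 + 128*u^2 + 4096*v^4 + 128*v^2 + 1). At (u, v) = (3, -9/2): K = -64/3508129.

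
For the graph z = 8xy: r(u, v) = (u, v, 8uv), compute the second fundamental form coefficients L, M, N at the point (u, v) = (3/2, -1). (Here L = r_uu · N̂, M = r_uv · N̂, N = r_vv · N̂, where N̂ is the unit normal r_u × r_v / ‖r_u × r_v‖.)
L = 0;  M = 8*sqrt(209)/209;  N = 0

Compute the unit normal N̂(u, v) = (-8*v/sqrt(64*u^2 + 64*v^2 + 1), -8*u/sqrt(64*u^2 + 64*v^2 + 1), 1/sqrt(64*u^2 + 64*v^2 + 1)), and the second partials r_uu, r_uv, r_vv. Take dot products:
  L(u, v) = r_uu · N̂ = 0,
  M(u, v) = r_uv · N̂ = 8/sqrt(64*u^2 + 64*v^2 + 1),
  N(u, v) = r_vv · N̂ = 0.
Evaluating at (u, v) = (3/2, -1):
  L = 0, M = 8*sqrt(209)/209, N = 0.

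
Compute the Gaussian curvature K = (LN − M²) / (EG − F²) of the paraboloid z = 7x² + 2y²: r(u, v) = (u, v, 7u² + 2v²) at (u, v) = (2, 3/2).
K = 56/674041

Coefficients of the first fundamental form: E = 196*u^2 + 1, F = 56*u*v, G = 16*v^2 + 1.
Coefficients of the second fundamental form: L = 14/sqrt(196*u^2 + 16*v^2 + 1), M = 0, N = 4/sqrt(196*u^2 + 16*v^2 + 1).
Assemble K = (LN − M²)/(EG − F²) = 56/(38416*u^4 + 6272*u^2*v^2 + 392*u^2 + 256*v^4 + 32*v^2 + 1). At (u, v) = (2, 3/2): K = 56/674041.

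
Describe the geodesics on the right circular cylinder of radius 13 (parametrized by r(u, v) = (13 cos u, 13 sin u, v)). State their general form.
The cylinder is flat (K = 0) and locally isometric to the plane via the development (u, v) ↦ (13 u, v). Geodesics are the pre-images of straight lines: circles (v constant), vertical lines (u constant), and helices (v = c · u + d) for constants c, d.

A right cylinder has E = 13², F = 0, G = 1, so EG − F² = 13², and L = −13, M = N = 0, giving K = (LN − M²)/(EG − F²) = 0 everywhere. A flat surface is locally isometric to the Euclidean plane via the map (u, v) ↦ (13 u, v). Straight lines in the (x̃, ỹ) plane pull back to: (a) horizontal circles (v = const), (b) vertical generators (u = const), and (c) helices (13 u tan θ = v, i.e. v = c · u + d).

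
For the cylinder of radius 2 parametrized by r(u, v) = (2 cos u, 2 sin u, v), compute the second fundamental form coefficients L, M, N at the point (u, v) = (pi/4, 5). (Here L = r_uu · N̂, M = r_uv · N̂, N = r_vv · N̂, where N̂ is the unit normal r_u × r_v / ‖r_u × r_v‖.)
L = -2;  M = 0;  N = 0

Compute the unit normal N̂(u, v) = (cos(u), sin(u), 0), and the second partials r_uu, r_uv, r_vv. Take dot products:
  L(u, v) = r_uu · N̂ = -2,
  M(u, v) = r_uv · N̂ = 0,
  N(u, v) = r_vv · N̂ = 0.
Evaluating at (u, v) = (pi/4, 5):
  L = -2, M = 0, N = 0.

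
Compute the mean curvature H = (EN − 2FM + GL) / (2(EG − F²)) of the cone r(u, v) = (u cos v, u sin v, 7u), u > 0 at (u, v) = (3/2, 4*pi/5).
H = 7*sqrt(2)/30

With E = 50, F = 0, G = u^2, L = 0, M = 0, N = 7*sqrt(2)*u^2/(10*Abs(u)), assemble
  H = (EN − 2FM + GL) / (2(EG − F²)) = 7*sqrt(2)/(20*Abs(u)).
At (u, v) = (3/2, 4*pi/5): H = 7*sqrt(2)/30.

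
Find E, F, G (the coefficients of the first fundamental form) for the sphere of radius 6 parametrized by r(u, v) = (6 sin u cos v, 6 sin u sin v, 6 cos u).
E = 36;  F = 0;  G = 36*sin(u)^2

Compute partials: r_u = (6*cos(u)*cos(v), 6*sin(v)*cos(u), -6*sin(u)), r_v = (-6*sin(u)*sin(v), 6*sin(u)*cos(v), 0). Then
  E = r_u · r_u = 36,
  F = r_u · r_v = 0,
  G = r_v · r_v = 36*sin(u)^2.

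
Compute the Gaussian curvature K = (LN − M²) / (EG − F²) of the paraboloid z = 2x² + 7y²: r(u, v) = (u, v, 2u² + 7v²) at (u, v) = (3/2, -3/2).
K = 14/57121

Coefficients of the first fundamental form: E = 16*u^2 + 1, F = 56*u*v, G = 196*v^2 + 1.
Coefficients of the second fundamental form: L = 4/sqrt(16*u^2 + 196*v^2 + 1), M = 0, N = 14/sqrt(16*u^2 + 196*v^2 + 1).
Assemble K = (LN − M²)/(EG − F²) = 56/(256*u^4 + 6272*u^2*v^2 + 32*u^2 + 38416*v^4 + 392*v^2 + 1). At (u, v) = (3/2, -3/2): K = 14/57121.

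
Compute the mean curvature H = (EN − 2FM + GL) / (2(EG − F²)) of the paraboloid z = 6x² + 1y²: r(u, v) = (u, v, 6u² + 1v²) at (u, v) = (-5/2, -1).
H = 931*sqrt(905)/819025

With E = 144*u^2 + 1, F = 24*u*v, G = 4*v^2 + 1, L = 12/sqrt(144*u^2 + 4*v^2 + 1), M = 0, N = 2/sqrt(144*u^2 + 4*v^2 + 1), assemble
  H = (EN − 2FM + GL) / (2(EG − F²)) = (144*u^2 + 24*v^2 + 7)/(144*u^2 + 4*v^2 + 1)^(3/2).
At (u, v) = (-5/2, -1): H = 931*sqrt(905)/819025.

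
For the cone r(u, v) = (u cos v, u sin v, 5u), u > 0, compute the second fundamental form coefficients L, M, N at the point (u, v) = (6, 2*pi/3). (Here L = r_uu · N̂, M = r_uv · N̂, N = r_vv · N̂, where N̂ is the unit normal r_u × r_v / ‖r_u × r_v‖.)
L = 0;  M = 0;  N = 15*sqrt(26)/13

Compute the unit normal N̂(u, v) = (-5*sqrt(26)*u*cos(v)/(26*Abs(u)), -5*sqrt(26)*u*sin(v)/(26*Abs(u)), sqrt(26)*u/(26*Abs(u))), and the second partials r_uu, r_uv, r_vv. Take dot products:
  L(u, v) = r_uu · N̂ = 0,
  M(u, v) = r_uv · N̂ = 0,
  N(u, v) = r_vv · N̂ = 5*sqrt(26)*u^2/(26*Abs(u)).
Evaluating at (u, v) = (6, 2*pi/3):
  L = 0, M = 0, N = 15*sqrt(26)/13.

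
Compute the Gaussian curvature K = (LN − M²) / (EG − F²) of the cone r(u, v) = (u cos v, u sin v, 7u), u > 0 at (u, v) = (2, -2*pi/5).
K = 0

Coefficients of the first fundamental form: E = 50, F = 0, G = u^2.
Coefficients of the second fundamental form: L = 0, M = 0, N = 7*sqrt(2)*u^2/(10*Abs(u)).
Assemble K = (LN − M²)/(EG − F²) = 0. At (u, v) = (2, -2*pi/5): K = 0.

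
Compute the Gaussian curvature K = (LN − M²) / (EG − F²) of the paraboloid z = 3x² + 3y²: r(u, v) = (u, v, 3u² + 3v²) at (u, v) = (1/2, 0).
K = 9/25

Coefficients of the first fundamental form: E = 36*u^2 + 1, F = 36*u*v, G = 36*v^2 + 1.
Coefficients of the second fundamental form: L = 6/sqrt(36*u^2 + 36*v^2 + 1), M = 0, N = 6/sqrt(36*u^2 + 36*v^2 + 1).
Assemble K = (LN − M²)/(EG − F²) = 36/(1296*u^4 + 2592*u^2*v^2 + 72*u^2 + 1296*v^4 + 72*v^2 + 1). At (u, v) = (1/2, 0): K = 9/25.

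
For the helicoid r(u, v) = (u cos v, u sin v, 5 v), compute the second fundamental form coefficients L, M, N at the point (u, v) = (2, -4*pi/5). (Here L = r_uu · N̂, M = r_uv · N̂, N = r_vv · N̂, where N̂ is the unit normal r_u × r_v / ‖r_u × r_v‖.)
L = 0;  M = -5*sqrt(29)/29;  N = 0

Compute the unit normal N̂(u, v) = (5*sin(v)/sqrt(u^2 + 25), -5*cos(v)/sqrt(u^2 + 25), u/sqrt(u^2 + 25)), and the second partials r_uu, r_uv, r_vv. Take dot products:
  L(u, v) = r_uu · N̂ = 0,
  M(u, v) = r_uv · N̂ = -5/sqrt(u^2 + 25),
  N(u, v) = r_vv · N̂ = 0.
Evaluating at (u, v) = (2, -4*pi/5):
  L = 0, M = -5*sqrt(29)/29, N = 0.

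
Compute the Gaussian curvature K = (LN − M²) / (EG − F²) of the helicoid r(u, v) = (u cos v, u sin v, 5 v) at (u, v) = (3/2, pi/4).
K = -400/11881

Coefficients of the first fundamental form: E = 1, F = 0, G = u^2 + 25.
Coefficients of the second fundamental form: L = 0, M = -5/sqrt(u^2 + 25), N = 0.
Assemble K = (LN − M²)/(EG − F²) = -25/(u^2 + 25)^2. At (u, v) = (3/2, pi/4): K = -400/11881.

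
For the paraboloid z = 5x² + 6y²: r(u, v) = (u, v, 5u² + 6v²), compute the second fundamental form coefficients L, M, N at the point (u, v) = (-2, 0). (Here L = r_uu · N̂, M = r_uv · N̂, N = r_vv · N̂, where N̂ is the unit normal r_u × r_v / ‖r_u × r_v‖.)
L = 10*sqrt(401)/401;  M = 0;  N = 12*sqrt(401)/401

Compute the unit normal N̂(u, v) = (-10*u/sqrt(100*u^2 + 144*v^2 + 1), -12*v/sqrt(100*u^2 + 144*v^2 + 1), 1/sqrt(100*u^2 + 144*v^2 + 1)), and the second partials r_uu, r_uv, r_vv. Take dot products:
  L(u, v) = r_uu · N̂ = 10/sqrt(100*u^2 + 144*v^2 + 1),
  M(u, v) = r_uv · N̂ = 0,
  N(u, v) = r_vv · N̂ = 12/sqrt(100*u^2 + 144*v^2 + 1).
Evaluating at (u, v) = (-2, 0):
  L = 10*sqrt(401)/401, M = 0, N = 12*sqrt(401)/401.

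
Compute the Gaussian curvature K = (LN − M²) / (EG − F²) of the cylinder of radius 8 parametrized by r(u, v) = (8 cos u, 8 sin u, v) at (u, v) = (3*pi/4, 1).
K = 0

Coefficients of the first fundamental form: E = 64, F = 0, G = 1.
Coefficients of the second fundamental form: L = -8, M = 0, N = 0.
Assemble K = (LN − M²)/(EG − F²) = 0. At (u, v) = (3*pi/4, 1): K = 0.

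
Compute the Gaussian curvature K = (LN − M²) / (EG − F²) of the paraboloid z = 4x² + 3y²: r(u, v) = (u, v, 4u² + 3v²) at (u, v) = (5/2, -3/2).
K = 12/58081

Coefficients of the first fundamental form: E = 64*u^2 + 1, F = 48*u*v, G = 36*v^2 + 1.
Coefficients of the second fundamental form: L = 8/sqrt(64*u^2 + 36*v^2 + 1), M = 0, N = 6/sqrt(64*u^2 + 36*v^2 + 1).
Assemble K = (LN − M²)/(EG − F²) = 48/(4096*u^4 + 4608*u^2*v^2 + 128*u^2 + 1296*v^4 + 72*v^2 + 1). At (u, v) = (5/2, -3/2): K = 12/58081.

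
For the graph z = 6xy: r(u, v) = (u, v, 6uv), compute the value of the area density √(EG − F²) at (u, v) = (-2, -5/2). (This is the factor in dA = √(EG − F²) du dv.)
√(EG − F²)|_{(-2, -5/2)} = sqrt(370)

E = 36*v^2 + 1, F = 36*u*v, G = 36*u^2 + 1, so EG − F² = 36*u^2 + 36*v^2 + 1. Taking the positive square root: √(EG − F²) = sqrt(36*u^2 + 36*v^2 + 1). At (u, v) = (-2, -5/2): sqrt(370).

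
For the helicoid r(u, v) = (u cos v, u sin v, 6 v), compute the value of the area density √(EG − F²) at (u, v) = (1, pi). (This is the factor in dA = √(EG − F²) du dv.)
√(EG − F²)|_{(1, pi)} = sqrt(37)

E = 1, F = 0, G = u^2 + 36, so EG − F² = u^2 + 36. Taking the positive square root: √(EG − F²) = sqrt(u^2 + 36). At (u, v) = (1, pi): sqrt(37).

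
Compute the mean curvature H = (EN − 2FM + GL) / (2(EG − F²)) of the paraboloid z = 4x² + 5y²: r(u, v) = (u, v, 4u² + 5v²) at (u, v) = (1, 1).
H = 81*sqrt(165)/3025

With E = 64*u^2 + 1, F = 80*u*v, G = 100*v^2 + 1, L = 8/sqrt(64*u^2 + 100*v^2 + 1), M = 0, N = 10/sqrt(64*u^2 + 100*v^2 + 1), assemble
  H = (EN − 2FM + GL) / (2(EG − F²)) = (320*u^2 + 400*v^2 + 9)/(64*u^2 + 100*v^2 + 1)^(3/2).
At (u, v) = (1, 1): H = 81*sqrt(165)/3025.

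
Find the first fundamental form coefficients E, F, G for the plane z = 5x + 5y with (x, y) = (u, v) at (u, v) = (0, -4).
E = 26;  F = 25;  G = 26

Partials: r_u = (1, 0, 5), r_v = (0, 1, 5). As functions of (u, v):
  E = r_u · r_u = 26,
  F = r_u · r_v = 25,
  G = r_v · r_v = 26.
Evaluating at (u, v) = (0, -4): E = 26, F = 25, G = 26.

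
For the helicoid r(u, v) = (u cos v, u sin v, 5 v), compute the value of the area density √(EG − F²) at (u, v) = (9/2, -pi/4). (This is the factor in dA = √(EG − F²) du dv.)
√(EG − F²)|_{(9/2, -pi/4)} = sqrt(181)/2

E = 1, F = 0, G = u^2 + 25, so EG − F² = u^2 + 25. Taking the positive square root: √(EG − F²) = sqrt(u^2 + 25). At (u, v) = (9/2, -pi/4): sqrt(181)/2.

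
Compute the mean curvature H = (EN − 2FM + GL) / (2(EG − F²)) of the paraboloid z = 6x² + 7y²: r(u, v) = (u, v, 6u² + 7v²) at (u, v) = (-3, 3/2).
H = 11731*sqrt(1738)/3020644

With E = 144*u^2 + 1, F = 168*u*v, G = 196*v^2 + 1, L = 12/sqrt(144*u^2 + 196*v^2 + 1), M = 0, N = 14/sqrt(144*u^2 + 196*v^2 + 1), assemble
  H = (EN − 2FM + GL) / (2(EG − F²)) = (1008*u^2 + 1176*v^2 + 13)/(144*u^2 + 196*v^2 + 1)^(3/2).
At (u, v) = (-3, 3/2): H = 11731*sqrt(1738)/3020644.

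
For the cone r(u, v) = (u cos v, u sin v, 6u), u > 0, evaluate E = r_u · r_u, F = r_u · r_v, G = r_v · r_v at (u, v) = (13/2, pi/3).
E = 37;  F = 0;  G = 169/4

Partials: r_u = (cos(v), sin(v), 6), r_v = (-u*sin(v), u*cos(v), 0). As functions of (u, v):
  E = r_u · r_u = 37,
  F = r_u · r_v = 0,
  G = r_v · r_v = u^2.
Evaluating at (u, v) = (13/2, pi/3): E = 37, F = 0, G = 169/4.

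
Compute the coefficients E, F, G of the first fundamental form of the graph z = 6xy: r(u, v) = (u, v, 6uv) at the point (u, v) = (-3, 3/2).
E = 82;  F = -162;  G = 325

Partials: r_u = (1, 0, 6*v), r_v = (0, 1, 6*u). As functions of (u, v):
  E = r_u · r_u = 36*v^2 + 1,
  F = r_u · r_v = 36*u*v,
  G = r_v · r_v = 36*u^2 + 1.
Evaluating at (u, v) = (-3, 3/2): E = 82, F = -162, G = 325.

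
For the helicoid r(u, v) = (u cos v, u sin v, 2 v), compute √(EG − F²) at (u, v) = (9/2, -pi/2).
√(EG − F²)|_{(9/2, -pi/2)} = sqrt(97)/2

E = 1, F = 0, G = u^2 + 4; EG − F² = u^2 + 4; √(EG − F²) = sqrt(u^2 + 4). At the given point: sqrt(97)/2.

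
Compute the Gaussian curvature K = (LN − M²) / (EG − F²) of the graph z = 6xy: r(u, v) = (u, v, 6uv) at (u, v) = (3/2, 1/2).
K = -36/8281

Coefficients of the first fundamental form: E = 36*v^2 + 1, F = 36*u*v, G = 36*u^2 + 1.
Coefficients of the second fundamental form: L = 0, M = 6/sqrt(36*u^2 + 36*v^2 + 1), N = 0.
Assemble K = (LN − M²)/(EG − F²) = -36/(1296*u^4 + 2592*u^2*v^2 + 72*u^2 + 1296*v^4 + 72*v^2 + 1). At (u, v) = (3/2, 1/2): K = -36/8281.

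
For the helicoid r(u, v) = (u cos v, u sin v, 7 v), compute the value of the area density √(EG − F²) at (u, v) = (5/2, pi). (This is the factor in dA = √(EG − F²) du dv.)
√(EG − F²)|_{(5/2, pi)} = sqrt(221)/2

E = 1, F = 0, G = u^2 + 49, so EG − F² = u^2 + 49. Taking the positive square root: √(EG − F²) = sqrt(u^2 + 49). At (u, v) = (5/2, pi): sqrt(221)/2.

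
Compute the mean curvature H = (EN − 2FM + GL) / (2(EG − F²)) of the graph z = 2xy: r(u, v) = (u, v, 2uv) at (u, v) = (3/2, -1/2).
H = 6*sqrt(11)/121

With E = 4*v^2 + 1, F = 4*u*v, G = 4*u^2 + 1, L = 0, M = 2/sqrt(4*u^2 + 4*v^2 + 1), N = 0, assemble
  H = (EN − 2FM + GL) / (2(EG − F²)) = -8*u*v/(4*u^2 + 4*v^2 + 1)^(3/2).
At (u, v) = (3/2, -1/2): H = 6*sqrt(11)/121.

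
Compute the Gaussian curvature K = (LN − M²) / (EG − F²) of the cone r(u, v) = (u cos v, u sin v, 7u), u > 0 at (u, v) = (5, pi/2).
K = 0

Coefficients of the first fundamental form: E = 50, F = 0, G = u^2.
Coefficients of the second fundamental form: L = 0, M = 0, N = 7*sqrt(2)*u^2/(10*Abs(u)).
Assemble K = (LN − M²)/(EG − F²) = 0. At (u, v) = (5, pi/2): K = 0.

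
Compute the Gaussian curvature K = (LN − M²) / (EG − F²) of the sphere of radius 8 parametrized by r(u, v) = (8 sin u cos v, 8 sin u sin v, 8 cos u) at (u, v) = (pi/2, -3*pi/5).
K = 1/64

Coefficients of the first fundamental form: E = 64, F = 0, G = 64*sin(u)^2.
Coefficients of the second fundamental form: L = -8*sin(u)/Abs(sin(u)), M = 0, N = -8*sin(u)^3/Abs(sin(u)).
Assemble K = (LN − M²)/(EG − F²) = 1/64. At (u, v) = (pi/2, -3*pi/5): K = 1/64.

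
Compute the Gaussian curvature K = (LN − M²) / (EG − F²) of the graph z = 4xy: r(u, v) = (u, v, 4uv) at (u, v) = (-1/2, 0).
K = -16/25

Coefficients of the first fundamental form: E = 16*v^2 + 1, F = 16*u*v, G = 16*u^2 + 1.
Coefficients of the second fundamental form: L = 0, M = 4/sqrt(16*u^2 + 16*v^2 + 1), N = 0.
Assemble K = (LN − M²)/(EG − F²) = -16/(256*u^4 + 512*u^2*v^2 + 32*u^2 + 256*v^4 + 32*v^2 + 1). At (u, v) = (-1/2, 0): K = -16/25.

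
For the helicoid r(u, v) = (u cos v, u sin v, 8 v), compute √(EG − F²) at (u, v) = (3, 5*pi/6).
√(EG − F²)|_{(3, 5*pi/6)} = sqrt(73)

E = 1, F = 0, G = u^2 + 64; EG − F² = u^2 + 64; √(EG − F²) = sqrt(u^2 + 64). At the given point: sqrt(73).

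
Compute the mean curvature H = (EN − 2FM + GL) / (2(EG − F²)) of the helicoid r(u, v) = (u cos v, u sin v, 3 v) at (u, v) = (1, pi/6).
H = 0

With E = 1, F = 0, G = u^2 + 9, L = 0, M = -3/sqrt(u^2 + 9), N = 0, assemble
  H = (EN − 2FM + GL) / (2(EG − F²)) = 0.
At (u, v) = (1, pi/6): H = 0.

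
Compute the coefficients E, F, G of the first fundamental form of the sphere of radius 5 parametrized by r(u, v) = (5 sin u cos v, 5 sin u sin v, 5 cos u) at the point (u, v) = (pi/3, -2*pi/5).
E = 25;  F = 0;  G = 75/4

Partials: r_u = (5*cos(u)*cos(v), 5*sin(v)*cos(u), -5*sin(u)), r_v = (-5*sin(u)*sin(v), 5*sin(u)*cos(v), 0). As functions of (u, v):
  E = r_u · r_u = 25,
  F = r_u · r_v = 0,
  G = r_v · r_v = 25*sin(u)^2.
Evaluating at (u, v) = (pi/3, -2*pi/5): E = 25, F = 0, G = 75/4.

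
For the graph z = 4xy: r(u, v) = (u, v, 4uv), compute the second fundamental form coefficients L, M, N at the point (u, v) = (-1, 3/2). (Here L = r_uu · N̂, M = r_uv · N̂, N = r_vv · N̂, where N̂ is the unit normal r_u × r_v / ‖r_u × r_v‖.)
L = 0;  M = 4*sqrt(53)/53;  N = 0

Compute the unit normal N̂(u, v) = (-4*v/sqrt(16*u^2 + 16*v^2 + 1), -4*u/sqrt(16*u^2 + 16*v^2 + 1), 1/sqrt(16*u^2 + 16*v^2 + 1)), and the second partials r_uu, r_uv, r_vv. Take dot products:
  L(u, v) = r_uu · N̂ = 0,
  M(u, v) = r_uv · N̂ = 4/sqrt(16*u^2 + 16*v^2 + 1),
  N(u, v) = r_vv · N̂ = 0.
Evaluating at (u, v) = (-1, 3/2):
  L = 0, M = 4*sqrt(53)/53, N = 0.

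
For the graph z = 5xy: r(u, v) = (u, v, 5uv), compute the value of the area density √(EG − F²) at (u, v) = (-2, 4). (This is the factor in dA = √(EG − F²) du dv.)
√(EG − F²)|_{(-2, 4)} = sqrt(501)

E = 25*v^2 + 1, F = 25*u*v, G = 25*u^2 + 1, so EG − F² = 25*u^2 + 25*v^2 + 1. Taking the positive square root: √(EG − F²) = sqrt(25*u^2 + 25*v^2 + 1). At (u, v) = (-2, 4): sqrt(501).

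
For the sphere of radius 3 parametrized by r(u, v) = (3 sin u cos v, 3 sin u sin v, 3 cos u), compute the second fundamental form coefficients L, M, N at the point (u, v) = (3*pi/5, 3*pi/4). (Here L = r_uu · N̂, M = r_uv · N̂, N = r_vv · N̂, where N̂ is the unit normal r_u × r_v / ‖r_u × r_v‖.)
L = -3;  M = 0;  N = -15/8 - 3*sqrt(5)/8

Compute the unit normal N̂(u, v) = (sin(u)^2*cos(v)/Abs(sin(u)), sin(u)^2*sin(v)/Abs(sin(u)), sin(2*u)/(2*Abs(sin(u)))), and the second partials r_uu, r_uv, r_vv. Take dot products:
  L(u, v) = r_uu · N̂ = -3*sin(u)/Abs(sin(u)),
  M(u, v) = r_uv · N̂ = 0,
  N(u, v) = r_vv · N̂ = -3*sin(u)^3/Abs(sin(u)).
Evaluating at (u, v) = (3*pi/5, 3*pi/4):
  L = -3, M = 0, N = -15/8 - 3*sqrt(5)/8.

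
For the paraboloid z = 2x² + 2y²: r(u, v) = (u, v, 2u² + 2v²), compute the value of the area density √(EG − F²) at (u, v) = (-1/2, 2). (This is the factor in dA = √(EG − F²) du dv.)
√(EG − F²)|_{(-1/2, 2)} = sqrt(69)

E = 16*u^2 + 1, F = 16*u*v, G = 16*v^2 + 1, so EG − F² = 16*u^2 + 16*v^2 + 1. Taking the positive square root: √(EG − F²) = sqrt(16*u^2 + 16*v^2 + 1). At (u, v) = (-1/2, 2): sqrt(69).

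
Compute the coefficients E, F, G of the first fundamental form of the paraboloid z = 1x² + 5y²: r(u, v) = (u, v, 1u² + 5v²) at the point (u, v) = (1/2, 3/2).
E = 2;  F = 15;  G = 226

Partials: r_u = (1, 0, 2*u), r_v = (0, 1, 10*v). As functions of (u, v):
  E = r_u · r_u = 4*u^2 + 1,
  F = r_u · r_v = 20*u*v,
  G = r_v · r_v = 100*v^2 + 1.
Evaluating at (u, v) = (1/2, 3/2): E = 2, F = 15, G = 226.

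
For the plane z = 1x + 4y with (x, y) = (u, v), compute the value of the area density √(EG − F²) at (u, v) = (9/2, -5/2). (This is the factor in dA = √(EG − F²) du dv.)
√(EG − F²)|_{(9/2, -5/2)} = 3*sqrt(2)

E = 2, F = 4, G = 17, so EG − F² = 18. Taking the positive square root: √(EG − F²) = 3*sqrt(2). At (u, v) = (9/2, -5/2): 3*sqrt(2).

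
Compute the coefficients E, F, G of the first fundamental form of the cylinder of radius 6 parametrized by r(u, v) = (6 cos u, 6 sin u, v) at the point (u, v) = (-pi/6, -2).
E = 36;  F = 0;  G = 1

Partials: r_u = (-6*sin(u), 6*cos(u), 0), r_v = (0, 0, 1). As functions of (u, v):
  E = r_u · r_u = 36,
  F = r_u · r_v = 0,
  G = r_v · r_v = 1.
Evaluating at (u, v) = (-pi/6, -2): E = 36, F = 0, G = 1.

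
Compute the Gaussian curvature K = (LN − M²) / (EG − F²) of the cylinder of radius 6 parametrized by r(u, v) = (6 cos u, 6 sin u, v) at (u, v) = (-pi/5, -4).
K = 0

Coefficients of the first fundamental form: E = 36, F = 0, G = 1.
Coefficients of the second fundamental form: L = -6, M = 0, N = 0.
Assemble K = (LN − M²)/(EG − F²) = 0. At (u, v) = (-pi/5, -4): K = 0.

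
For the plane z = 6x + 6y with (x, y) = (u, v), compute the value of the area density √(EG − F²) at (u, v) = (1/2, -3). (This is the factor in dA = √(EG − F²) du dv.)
√(EG − F²)|_{(1/2, -3)} = sqrt(73)

E = 37, F = 36, G = 37, so EG − F² = 73. Taking the positive square root: √(EG − F²) = sqrt(73). At (u, v) = (1/2, -3): sqrt(73).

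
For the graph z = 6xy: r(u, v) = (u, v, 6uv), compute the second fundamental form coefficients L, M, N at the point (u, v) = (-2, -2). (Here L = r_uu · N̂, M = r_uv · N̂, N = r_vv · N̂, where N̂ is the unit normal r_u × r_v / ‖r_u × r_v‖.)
L = 0;  M = 6/17;  N = 0

Compute the unit normal N̂(u, v) = (-6*v/sqrt(36*u^2 + 36*v^2 + 1), -6*u/sqrt(36*u^2 + 36*v^2 + 1), 1/sqrt(36*u^2 + 36*v^2 + 1)), and the second partials r_uu, r_uv, r_vv. Take dot products:
  L(u, v) = r_uu · N̂ = 0,
  M(u, v) = r_uv · N̂ = 6/sqrt(36*u^2 + 36*v^2 + 1),
  N(u, v) = r_vv · N̂ = 0.
Evaluating at (u, v) = (-2, -2):
  L = 0, M = 6/17, N = 0.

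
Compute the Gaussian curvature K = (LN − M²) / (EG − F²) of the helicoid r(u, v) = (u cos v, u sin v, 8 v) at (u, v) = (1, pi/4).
K = -64/4225

Coefficients of the first fundamental form: E = 1, F = 0, G = u^2 + 64.
Coefficients of the second fundamental form: L = 0, M = -8/sqrt(u^2 + 64), N = 0.
Assemble K = (LN − M²)/(EG − F²) = -64/(u^2 + 64)^2. At (u, v) = (1, pi/4): K = -64/4225.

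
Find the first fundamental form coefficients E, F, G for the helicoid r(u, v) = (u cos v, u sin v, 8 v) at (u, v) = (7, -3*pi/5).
E = 1;  F = 0;  G = 113

Partials: r_u = (cos(v), sin(v), 0), r_v = (-u*sin(v), u*cos(v), 8). As functions of (u, v):
  E = r_u · r_u = 1,
  F = r_u · r_v = 0,
  G = r_v · r_v = u^2 + 64.
Evaluating at (u, v) = (7, -3*pi/5): E = 1, F = 0, G = 113.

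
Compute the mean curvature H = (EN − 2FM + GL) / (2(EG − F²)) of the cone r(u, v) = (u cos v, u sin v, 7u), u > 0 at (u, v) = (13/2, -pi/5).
H = 7*sqrt(2)/130

With E = 50, F = 0, G = u^2, L = 0, M = 0, N = 7*sqrt(2)*u^2/(10*Abs(u)), assemble
  H = (EN − 2FM + GL) / (2(EG − F²)) = 7*sqrt(2)/(20*Abs(u)).
At (u, v) = (13/2, -pi/5): H = 7*sqrt(2)/130.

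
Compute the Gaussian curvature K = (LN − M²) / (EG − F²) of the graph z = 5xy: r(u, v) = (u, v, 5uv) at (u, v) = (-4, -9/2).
K = -400/13169641

Coefficients of the first fundamental form: E = 25*v^2 + 1, F = 25*u*v, G = 25*u^2 + 1.
Coefficients of the second fundamental form: L = 0, M = 5/sqrt(25*u^2 + 25*v^2 + 1), N = 0.
Assemble K = (LN − M²)/(EG − F²) = -25/(625*u^4 + 1250*u^2*v^2 + 50*u^2 + 625*v^4 + 50*v^2 + 1). At (u, v) = (-4, -9/2): K = -400/13169641.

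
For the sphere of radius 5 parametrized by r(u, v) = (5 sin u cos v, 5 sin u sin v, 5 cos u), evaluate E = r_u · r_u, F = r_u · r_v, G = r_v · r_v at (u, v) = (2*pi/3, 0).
E = 25;  F = 0;  G = 75/4

Partials: r_u = (5*cos(u)*cos(v), 5*sin(v)*cos(u), -5*sin(u)), r_v = (-5*sin(u)*sin(v), 5*sin(u)*cos(v), 0). As functions of (u, v):
  E = r_u · r_u = 25,
  F = r_u · r_v = 0,
  G = r_v · r_v = 25*sin(u)^2.
Evaluating at (u, v) = (2*pi/3, 0): E = 25, F = 0, G = 75/4.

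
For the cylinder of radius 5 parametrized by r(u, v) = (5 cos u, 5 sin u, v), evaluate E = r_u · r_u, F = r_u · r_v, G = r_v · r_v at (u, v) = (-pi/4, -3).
E = 25;  F = 0;  G = 1

Partials: r_u = (-5*sin(u), 5*cos(u), 0), r_v = (0, 0, 1). As functions of (u, v):
  E = r_u · r_u = 25,
  F = r_u · r_v = 0,
  G = r_v · r_v = 1.
Evaluating at (u, v) = (-pi/4, -3): E = 25, F = 0, G = 1.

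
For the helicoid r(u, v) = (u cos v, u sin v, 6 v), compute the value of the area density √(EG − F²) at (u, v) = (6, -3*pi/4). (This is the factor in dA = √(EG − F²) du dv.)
√(EG − F²)|_{(6, -3*pi/4)} = 6*sqrt(2)

E = 1, F = 0, G = u^2 + 36, so EG − F² = u^2 + 36. Taking the positive square root: √(EG − F²) = sqrt(u^2 + 36). At (u, v) = (6, -3*pi/4): 6*sqrt(2).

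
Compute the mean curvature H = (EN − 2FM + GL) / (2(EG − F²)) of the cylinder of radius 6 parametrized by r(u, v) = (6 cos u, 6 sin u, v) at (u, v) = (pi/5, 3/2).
H = -1/12

With E = 36, F = 0, G = 1, L = -6, M = 0, N = 0, assemble
  H = (EN − 2FM + GL) / (2(EG − F²)) = -1/12.
At (u, v) = (pi/5, 3/2): H = -1/12.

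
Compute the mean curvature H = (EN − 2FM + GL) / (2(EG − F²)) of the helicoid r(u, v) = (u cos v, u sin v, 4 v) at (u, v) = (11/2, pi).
H = 0

With E = 1, F = 0, G = u^2 + 16, L = 0, M = -4/sqrt(u^2 + 16), N = 0, assemble
  H = (EN − 2FM + GL) / (2(EG − F²)) = 0.
At (u, v) = (11/2, pi): H = 0.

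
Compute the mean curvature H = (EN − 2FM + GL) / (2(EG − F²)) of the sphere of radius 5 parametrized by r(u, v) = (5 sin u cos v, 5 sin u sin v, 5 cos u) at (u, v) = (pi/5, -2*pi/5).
H = -1/5

With E = 25, F = 0, G = 25*sin(u)^2, L = -5*sin(u)/Abs(sin(u)), M = 0, N = -5*sin(u)^3/Abs(sin(u)), assemble
  H = (EN − 2FM + GL) / (2(EG − F²)) = -sin(u)/(5*Abs(sin(u))).
At (u, v) = (pi/5, -2*pi/5): H = -1/5.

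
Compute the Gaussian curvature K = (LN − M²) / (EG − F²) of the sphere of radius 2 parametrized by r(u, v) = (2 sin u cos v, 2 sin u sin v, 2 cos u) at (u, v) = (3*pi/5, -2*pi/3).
K = 1/4

Coefficients of the first fundamental form: E = 4, F = 0, G = 4*sin(u)^2.
Coefficients of the second fundamental form: L = -2*sin(u)/Abs(sin(u)), M = 0, N = -2*sin(u)^3/Abs(sin(u)).
Assemble K = (LN − M²)/(EG − F²) = 1/4. At (u, v) = (3*pi/5, -2*pi/3): K = 1/4.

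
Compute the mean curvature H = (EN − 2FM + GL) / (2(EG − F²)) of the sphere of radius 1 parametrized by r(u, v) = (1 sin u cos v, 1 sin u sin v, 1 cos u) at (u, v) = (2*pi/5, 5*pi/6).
H = -1

With E = 1, F = 0, G = sin(u)^2, L = -sin(u)/Abs(sin(u)), M = 0, N = -sin(u)^3/Abs(sin(u)), assemble
  H = (EN − 2FM + GL) / (2(EG − F²)) = -sin(u)/Abs(sin(u)).
At (u, v) = (2*pi/5, 5*pi/6): H = -1.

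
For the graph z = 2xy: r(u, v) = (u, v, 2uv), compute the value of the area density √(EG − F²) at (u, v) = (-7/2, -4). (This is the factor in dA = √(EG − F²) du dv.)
√(EG − F²)|_{(-7/2, -4)} = sqrt(114)

E = 4*v^2 + 1, F = 4*u*v, G = 4*u^2 + 1, so EG − F² = 4*u^2 + 4*v^2 + 1. Taking the positive square root: √(EG − F²) = sqrt(4*u^2 + 4*v^2 + 1). At (u, v) = (-7/2, -4): sqrt(114).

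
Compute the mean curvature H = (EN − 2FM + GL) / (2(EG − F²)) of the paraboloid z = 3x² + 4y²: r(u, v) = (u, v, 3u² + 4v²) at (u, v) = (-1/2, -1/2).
H = 7*sqrt(26)/52

With E = 36*u^2 + 1, F = 48*u*v, G = 64*v^2 + 1, L = 6/sqrt(36*u^2 + 64*v^2 + 1), M = 0, N = 8/sqrt(36*u^2 + 64*v^2 + 1), assemble
  H = (EN − 2FM + GL) / (2(EG − F²)) = (144*u^2 + 192*v^2 + 7)/(36*u^2 + 64*v^2 + 1)^(3/2).
At (u, v) = (-1/2, -1/2): H = 7*sqrt(26)/52.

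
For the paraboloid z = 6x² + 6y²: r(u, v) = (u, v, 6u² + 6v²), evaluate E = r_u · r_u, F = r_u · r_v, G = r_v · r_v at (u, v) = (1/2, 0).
E = 37;  F = 0;  G = 1

Partials: r_u = (1, 0, 12*u), r_v = (0, 1, 12*v). As functions of (u, v):
  E = r_u · r_u = 144*u^2 + 1,
  F = r_u · r_v = 144*u*v,
  G = r_v · r_v = 144*v^2 + 1.
Evaluating at (u, v) = (1/2, 0): E = 37, F = 0, G = 1.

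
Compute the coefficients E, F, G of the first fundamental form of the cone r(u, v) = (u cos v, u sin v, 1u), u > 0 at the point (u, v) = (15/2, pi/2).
E = 2;  F = 0;  G = 225/4

Partials: r_u = (cos(v), sin(v), 1), r_v = (-u*sin(v), u*cos(v), 0). As functions of (u, v):
  E = r_u · r_u = 2,
  F = r_u · r_v = 0,
  G = r_v · r_v = u^2.
Evaluating at (u, v) = (15/2, pi/2): E = 2, F = 0, G = 225/4.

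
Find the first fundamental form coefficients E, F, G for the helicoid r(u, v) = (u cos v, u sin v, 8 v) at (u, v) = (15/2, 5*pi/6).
E = 1;  F = 0;  G = 481/4

Partials: r_u = (cos(v), sin(v), 0), r_v = (-u*sin(v), u*cos(v), 8). As functions of (u, v):
  E = r_u · r_u = 1,
  F = r_u · r_v = 0,
  G = r_v · r_v = u^2 + 64.
Evaluating at (u, v) = (15/2, 5*pi/6): E = 1, F = 0, G = 481/4.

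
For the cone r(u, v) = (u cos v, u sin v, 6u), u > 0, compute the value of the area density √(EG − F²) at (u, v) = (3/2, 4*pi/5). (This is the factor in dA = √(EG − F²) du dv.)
√(EG − F²)|_{(3/2, 4*pi/5)} = 3*sqrt(37)/2

E = 37, F = 0, G = u^2, so EG − F² = 37*u^2. Taking the positive square root: √(EG − F²) = sqrt(37)*Abs(u). At (u, v) = (3/2, 4*pi/5): 3*sqrt(37)/2.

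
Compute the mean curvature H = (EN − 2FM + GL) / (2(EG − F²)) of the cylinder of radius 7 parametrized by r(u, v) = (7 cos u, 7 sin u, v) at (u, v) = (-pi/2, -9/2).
H = -1/14

With E = 49, F = 0, G = 1, L = -7, M = 0, N = 0, assemble
  H = (EN − 2FM + GL) / (2(EG − F²)) = -1/14.
At (u, v) = (-pi/2, -9/2): H = -1/14.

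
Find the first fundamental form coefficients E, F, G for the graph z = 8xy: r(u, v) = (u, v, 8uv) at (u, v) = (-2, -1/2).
E = 17;  F = 64;  G = 257

Partials: r_u = (1, 0, 8*v), r_v = (0, 1, 8*u). As functions of (u, v):
  E = r_u · r_u = 64*v^2 + 1,
  F = r_u · r_v = 64*u*v,
  G = r_v · r_v = 64*u^2 + 1.
Evaluating at (u, v) = (-2, -1/2): E = 17, F = 64, G = 257.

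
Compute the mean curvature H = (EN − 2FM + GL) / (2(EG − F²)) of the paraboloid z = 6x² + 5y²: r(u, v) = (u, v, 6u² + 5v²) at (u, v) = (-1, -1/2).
H = 881*sqrt(170)/28900

With E = 144*u^2 + 1, F = 120*u*v, G = 100*v^2 + 1, L = 12/sqrt(144*u^2 + 100*v^2 + 1), M = 0, N = 10/sqrt(144*u^2 + 100*v^2 + 1), assemble
  H = (EN − 2FM + GL) / (2(EG − F²)) = (720*u^2 + 600*v^2 + 11)/(144*u^2 + 100*v^2 + 1)^(3/2).
At (u, v) = (-1, -1/2): H = 881*sqrt(170)/28900.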